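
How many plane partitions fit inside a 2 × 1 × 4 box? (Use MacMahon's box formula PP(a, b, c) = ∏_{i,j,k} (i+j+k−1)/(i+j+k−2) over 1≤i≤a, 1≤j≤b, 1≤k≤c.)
PP(2, 1, 4) = 15

Evaluate the triple product over i = 1..2, j = 1..1, k = 1..4. The factors are (2/1) · (3/2) · (4/3) · (5/4) · (3/2) · (4/3) · (5/4) · (6/5). The numerators and denominators telescope so the product is an integer; carrying out the multiplication exactly gives PP(2, 1, 4) = 15.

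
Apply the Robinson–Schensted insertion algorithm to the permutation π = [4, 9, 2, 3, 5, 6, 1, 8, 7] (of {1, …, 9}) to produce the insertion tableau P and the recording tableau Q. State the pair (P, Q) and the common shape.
P = [1, 3, 5, 6, 7] / [2, 8] / [4, 9];  Q = [1, 2, 5, 6, 8] / [3, 4] / [7, 9];  common shape = (5, 2, 2)

Row-insert the values π_1, π_2, … into P one at a time, bumping the leftmost entry strictly greater than the inserted value down to the next row. The recording tableau Q records, in position (i, j), the step at which that cell was added to P.
  Insert 4 (step 1): P = [4];  Q = [1]
  Insert 9 (step 2): P = [4, 9];  Q = [1, 2]
  Insert 2 (step 3): P = [2, 9] / [4];  Q = [1, 2] / [3]
  Insert 3 (step 4): P = [2, 3] / [4, 9];  Q = [1, 2] / [3, 4]
  Insert 5 (step 5): P = [2, 3, 5] / [4, 9];  Q = [1, 2, 5] / [3, 4]
  Insert 6 (step 6): P = [2, 3, 5, 6] / [4, 9];  Q = [1, 2, 5, 6] / [3, 4]
  Insert 1 (step 7): P = [1, 3, 5, 6] / [2, 9] / [4];  Q = [1, 2, 5, 6] / [3, 4] / [7]
  Insert 8 (step 8): P = [1, 3, 5, 6, 8] / [2, 9] / [4];  Q = [1, 2, 5, 6, 8] / [3, 4] / [7]
  Insert 7 (step 9): P = [1, 3, 5, 6, 7] / [2, 8] / [4, 9];  Q = [1, 2, 5, 6, 8] / [3, 4] / [7, 9]
Final shape: (5, 2, 2).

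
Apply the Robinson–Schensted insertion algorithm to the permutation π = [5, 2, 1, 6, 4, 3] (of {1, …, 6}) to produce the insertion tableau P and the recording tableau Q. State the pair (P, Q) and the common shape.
P = [1, 3] / [2, 4] / [5, 6];  Q = [1, 4] / [2, 5] / [3, 6];  common shape = (2, 2, 2)

Row-insert the values π_1, π_2, … into P one at a time, bumping the leftmost entry strictly greater than the inserted value down to the next row. The recording tableau Q records, in position (i, j), the step at which that cell was added to P.
  Insert 5 (step 1): P = [5];  Q = [1]
  Insert 2 (step 2): P = [2] / [5];  Q = [1] / [2]
  Insert 1 (step 3): P = [1] / [2] / [5];  Q = [1] / [2] / [3]
  Insert 6 (step 4): P = [1, 6] / [2] / [5];  Q = [1, 4] / [2] / [3]
  Insert 4 (step 5): P = [1, 4] / [2, 6] / [5];  Q = [1, 4] / [2, 5] / [3]
  Insert 3 (step 6): P = [1, 3] / [2, 4] / [5, 6];  Q = [1, 4] / [2, 5] / [3, 6]
Final shape: (2, 2, 2).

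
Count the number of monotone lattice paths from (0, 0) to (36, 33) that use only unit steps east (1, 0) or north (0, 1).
Number of paths = 52976853413424121454

A monotone lattice path from (0, 0) to (36, 33) consists of 36 east steps and 33 north steps in some order, so it is determined by which 36 of the 69 steps are east. The count is C(69, 36) = 52976853413424121454.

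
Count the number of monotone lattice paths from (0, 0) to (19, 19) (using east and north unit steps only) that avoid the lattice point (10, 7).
Number of paths = 29628913160

Total paths from (0, 0) to (19, 19): C(38, 19) = 35345263800. Paths through (10, 7): (paths (0, 0) → (10, 7)) × (paths (10, 7) → (19, 19)) = C(17, 10) · C(21, 9) = 19448 · 293930 = 5716350640. Avoidance count = 35345263800 − 5716350640 = 29628913160.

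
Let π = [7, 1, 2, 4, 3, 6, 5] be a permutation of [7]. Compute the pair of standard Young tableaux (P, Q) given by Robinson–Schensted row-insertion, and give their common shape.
P = [1, 2, 3, 5] / [4, 6] / [7];  Q = [1, 3, 4, 6] / [2, 7] / [5];  common shape = (4, 2, 1)

Row-insert the values π_1, π_2, … into P one at a time, bumping the leftmost entry strictly greater than the inserted value down to the next row. The recording tableau Q records, in position (i, j), the step at which that cell was added to P.
  Insert 7 (step 1): P = [7];  Q = [1]
  Insert 1 (step 2): P = [1] / [7];  Q = [1] / [2]
  Insert 2 (step 3): P = [1, 2] / [7];  Q = [1, 3] / [2]
  Insert 4 (step 4): P = [1, 2, 4] / [7];  Q = [1, 3, 4] / [2]
  Insert 3 (step 5): P = [1, 2, 3] / [4] / [7];  Q = [1, 3, 4] / [2] / [5]
  Insert 6 (step 6): P = [1, 2, 3, 6] / [4] / [7];  Q = [1, 3, 4, 6] / [2] / [5]
  Insert 5 (step 7): P = [1, 2, 3, 5] / [4, 6] / [7];  Q = [1, 3, 4, 6] / [2, 7] / [5]
Final shape: (4, 2, 1).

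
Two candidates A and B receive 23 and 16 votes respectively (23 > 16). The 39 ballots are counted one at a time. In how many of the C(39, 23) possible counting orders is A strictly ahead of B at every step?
Strict-lead orderings = 6768687870

Total orderings of the 39 votes with 23 for A: C(39, 23) = 37711260990. By the Bertrand ballot formula (Cycle Lemma / reflection principle), the number of orderings in which A is strictly ahead of B throughout is (p − q)/(p + q) · C(p + q, p) = (23 − 16)/(23 + 16) · 37711260990 = 6768687870.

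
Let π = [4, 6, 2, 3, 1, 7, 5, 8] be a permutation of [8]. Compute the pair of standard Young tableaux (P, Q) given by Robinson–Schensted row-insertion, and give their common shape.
P = [1, 3, 5, 8] / [2, 6, 7] / [4];  Q = [1, 2, 6, 8] / [3, 4, 7] / [5];  common shape = (4, 3, 1)

Row-insert the values π_1, π_2, … into P one at a time, bumping the leftmost entry strictly greater than the inserted value down to the next row. The recording tableau Q records, in position (i, j), the step at which that cell was added to P.
  Insert 4 (step 1): P = [4];  Q = [1]
  Insert 6 (step 2): P = [4, 6];  Q = [1, 2]
  Insert 2 (step 3): P = [2, 6] / [4];  Q = [1, 2] / [3]
  Insert 3 (step 4): P = [2, 3] / [4, 6];  Q = [1, 2] / [3, 4]
  Insert 1 (step 5): P = [1, 3] / [2, 6] / [4];  Q = [1, 2] / [3, 4] / [5]
  Insert 7 (step 6): P = [1, 3, 7] / [2, 6] / [4];  Q = [1, 2, 6] / [3, 4] / [5]
  Insert 5 (step 7): P = [1, 3, 5] / [2, 6, 7] / [4];  Q = [1, 2, 6] / [3, 4, 7] / [5]
  Insert 8 (step 8): P = [1, 3, 5, 8] / [2, 6, 7] / [4];  Q = [1, 2, 6, 8] / [3, 4, 7] / [5]
Final shape: (4, 3, 1).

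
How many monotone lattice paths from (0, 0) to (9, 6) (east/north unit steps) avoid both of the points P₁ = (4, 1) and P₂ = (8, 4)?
Number of paths = 2785

Inclusion–exclusion. Total paths: C(15, 9) = 5005. Through P₁: C(5, 4)·C(10, 5) = 1260. Through P₂: C(12, 8)·C(3, 1) = 1485. Since P₁ is strictly southwest of P₂, a monotone path through both must visit P₁ then P₂; paths through both = C(5, 4)·C(7, 4)·C(3, 1) = 525. Avoid both = 5005 − 1260 − 1485 + 525 = 2785.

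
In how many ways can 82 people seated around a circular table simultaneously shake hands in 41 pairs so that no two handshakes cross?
C_41 = 10113918591637898134020

These noncrossing handshakes are counted by the Catalan number C_n = (1/(n + 1)) · C(2n, n). For n = 41: C_41 = (1/42) · C(82, 41) = 424784580848791721628840/42 = 10113918591637898134020.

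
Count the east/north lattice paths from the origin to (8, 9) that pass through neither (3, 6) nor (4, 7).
Number of paths = 17176

Inclusion–exclusion. Total paths: C(17, 8) = 24310. Through P₁: C(9, 3)·C(8, 5) = 4704. Through P₂: C(11, 4)·C(6, 4) = 4950. Since P₁ is strictly southwest of P₂, a monotone path through both must visit P₁ then P₂; paths through both = C(9, 3)·C(2, 1)·C(6, 4) = 2520. Avoid both = 24310 − 4704 − 4950 + 2520 = 17176.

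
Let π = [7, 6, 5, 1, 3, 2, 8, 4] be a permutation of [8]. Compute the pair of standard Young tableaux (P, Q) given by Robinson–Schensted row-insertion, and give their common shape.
P = [1, 2, 4] / [3, 8] / [5] / [6] / [7];  Q = [1, 5, 7] / [2, 8] / [3] / [4] / [6];  common shape = (3, 2, 1, 1, 1)

Row-insert the values π_1, π_2, … into P one at a time, bumping the leftmost entry strictly greater than the inserted value down to the next row. The recording tableau Q records, in position (i, j), the step at which that cell was added to P.
  Insert 7 (step 1): P = [7];  Q = [1]
  Insert 6 (step 2): P = [6] / [7];  Q = [1] / [2]
  Insert 5 (step 3): P = [5] / [6] / [7];  Q = [1] / [2] / [3]
  Insert 1 (step 4): P = [1] / [5] / [6] / [7];  Q = [1] / [2] / [3] / [4]
  Insert 3 (step 5): P = [1, 3] / [5] / [6] / [7];  Q = [1, 5] / [2] / [3] / [4]
  Insert 2 (step 6): P = [1, 2] / [3] / [5] / [6] / [7];  Q = [1, 5] / [2] / [3] / [4] / [6]
  Insert 8 (step 7): P = [1, 2, 8] / [3] / [5] / [6] / [7];  Q = [1, 5, 7] / [2] / [3] / [4] / [6]
  Insert 4 (step 8): P = [1, 2, 4] / [3, 8] / [5] / [6] / [7];  Q = [1, 5, 7] / [2, 8] / [3] / [4] / [6]
Final shape: (3, 2, 1, 1, 1).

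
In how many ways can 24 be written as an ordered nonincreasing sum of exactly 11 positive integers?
p(24, 11 parts) = 99

Partitions of n into exactly k parts are in bijection with partitions of n − k into at most k parts (subtract 1 from each part). So p(24, exactly 11) = p(13, parts ≤ 11). Computing via the recurrence p(m, j) = p(m, j−1) + p(m−j, j) gives 99.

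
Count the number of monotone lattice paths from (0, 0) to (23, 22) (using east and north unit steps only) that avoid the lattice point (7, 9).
Number of paths = 3340352176200

Total paths from (0, 0) to (23, 22): C(45, 23) = 4116715363800. Paths through (7, 9): (paths (0, 0) → (7, 9)) × (paths (7, 9) → (23, 22)) = C(16, 7) · C(29, 16) = 11440 · 67863915 = 776363187600. Avoidance count = 4116715363800 − 776363187600 = 3340352176200.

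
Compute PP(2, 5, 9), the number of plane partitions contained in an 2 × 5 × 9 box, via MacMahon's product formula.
PP(2, 5, 9) = 1002001

Evaluate the triple product over i = 1..2, j = 1..5, k = 1..9. The factors are (2/1) · (3/2) · (4/3) · (5/4) · (6/5) · (7/6) · (8/7) · (9/8) · … (90 factors total). The numerators and denominators telescope so the product is an integer; carrying out the multiplication exactly gives PP(2, 5, 9) = 1002001.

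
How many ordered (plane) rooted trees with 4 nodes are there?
C_3 = 5

These ordered rooted trees are counted by the Catalan number C_n = (1/(n + 1)) · C(2n, n). For n = 3: C_3 = (1/4) · C(6, 3) = 20/4 = 5.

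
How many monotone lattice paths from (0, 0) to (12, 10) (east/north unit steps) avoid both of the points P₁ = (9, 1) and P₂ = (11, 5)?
Number of paths = 619138

Inclusion–exclusion. Total paths: C(22, 12) = 646646. Through P₁: C(10, 9)·C(12, 3) = 2200. Through P₂: C(16, 11)·C(6, 1) = 26208. Since P₁ is strictly southwest of P₂, a monotone path through both must visit P₁ then P₂; paths through both = C(10, 9)·C(6, 2)·C(6, 1) = 900. Avoid both = 646646 − 2200 − 26208 + 900 = 619138.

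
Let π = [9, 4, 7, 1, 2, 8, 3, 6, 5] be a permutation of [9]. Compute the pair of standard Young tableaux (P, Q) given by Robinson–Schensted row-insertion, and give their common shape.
P = [1, 2, 3, 5] / [4, 6, 8] / [7] / [9];  Q = [1, 3, 6, 8] / [2, 5, 7] / [4] / [9];  common shape = (4, 3, 1, 1)

Row-insert the values π_1, π_2, … into P one at a time, bumping the leftmost entry strictly greater than the inserted value down to the next row. The recording tableau Q records, in position (i, j), the step at which that cell was added to P.
  Insert 9 (step 1): P = [9];  Q = [1]
  Insert 4 (step 2): P = [4] / [9];  Q = [1] / [2]
  Insert 7 (step 3): P = [4, 7] / [9];  Q = [1, 3] / [2]
  Insert 1 (step 4): P = [1, 7] / [4] / [9];  Q = [1, 3] / [2] / [4]
  Insert 2 (step 5): P = [1, 2] / [4, 7] / [9];  Q = [1, 3] / [2, 5] / [4]
  Insert 8 (step 6): P = [1, 2, 8] / [4, 7] / [9];  Q = [1, 3, 6] / [2, 5] / [4]
  Insert 3 (step 7): P = [1, 2, 3] / [4, 7, 8] / [9];  Q = [1, 3, 6] / [2, 5, 7] / [4]
  Insert 6 (step 8): P = [1, 2, 3, 6] / [4, 7, 8] / [9];  Q = [1, 3, 6, 8] / [2, 5, 7] / [4]
  Insert 5 (step 9): P = [1, 2, 3, 5] / [4, 6, 8] / [7] / [9];  Q = [1, 3, 6, 8] / [2, 5, 7] / [4] / [9]
Final shape: (4, 3, 1, 1).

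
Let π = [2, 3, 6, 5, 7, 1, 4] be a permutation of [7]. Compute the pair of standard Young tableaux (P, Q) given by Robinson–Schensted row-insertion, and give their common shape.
P = [1, 3, 4, 7] / [2, 5] / [6];  Q = [1, 2, 3, 5] / [4, 7] / [6];  common shape = (4, 2, 1)

Row-insert the values π_1, π_2, … into P one at a time, bumping the leftmost entry strictly greater than the inserted value down to the next row. The recording tableau Q records, in position (i, j), the step at which that cell was added to P.
  Insert 2 (step 1): P = [2];  Q = [1]
  Insert 3 (step 2): P = [2, 3];  Q = [1, 2]
  Insert 6 (step 3): P = [2, 3, 6];  Q = [1, 2, 3]
  Insert 5 (step 4): P = [2, 3, 5] / [6];  Q = [1, 2, 3] / [4]
  Insert 7 (step 5): P = [2, 3, 5, 7] / [6];  Q = [1, 2, 3, 5] / [4]
  Insert 1 (step 6): P = [1, 3, 5, 7] / [2] / [6];  Q = [1, 2, 3, 5] / [4] / [6]
  Insert 4 (step 7): P = [1, 3, 4, 7] / [2, 5] / [6];  Q = [1, 2, 3, 5] / [4, 7] / [6]
Final shape: (4, 2, 1).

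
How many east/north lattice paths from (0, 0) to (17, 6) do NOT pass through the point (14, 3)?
Number of paths = 87347

Total paths from (0, 0) to (17, 6): C(23, 17) = 100947. Paths through (14, 3): (paths (0, 0) → (14, 3)) × (paths (14, 3) → (17, 6)) = C(17, 14) · C(6, 3) = 680 · 20 = 13600. Avoidance count = 100947 − 13600 = 87347.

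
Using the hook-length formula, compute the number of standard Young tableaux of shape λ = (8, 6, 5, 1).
# SYT of shape (8, 6, 5, 1) = 22044750

Hook-length formula: f^λ = n! / Π hook(c), product over all cells c of the Young diagram. For λ = (8, 6, 5, 1), n = 20 boxes. Hook lengths by row (left-to-right, top-to-bottom): [11, 9, 8, 7, 6, 4, 2, 1]; [8, 6, 5, 4, 3, 1]; [6, 4, 3, 2, 1]; [1]. Product of hooks = 110361968640. So f^λ = 20! / 110361968640 = 2432902008176640000 / 110361968640 = 22044750.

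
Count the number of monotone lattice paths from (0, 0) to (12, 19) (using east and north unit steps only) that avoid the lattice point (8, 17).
Number of paths = 124896900

Total paths from (0, 0) to (12, 19): C(31, 12) = 141120525. Paths through (8, 17): (paths (0, 0) → (8, 17)) × (paths (8, 17) → (12, 19)) = C(25, 8) · C(6, 4) = 1081575 · 15 = 16223625. Avoidance count = 141120525 − 16223625 = 124896900.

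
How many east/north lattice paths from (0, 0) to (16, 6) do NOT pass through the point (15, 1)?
Number of paths = 74517

Total paths from (0, 0) to (16, 6): C(22, 16) = 74613. Paths through (15, 1): (paths (0, 0) → (15, 1)) × (paths (15, 1) → (16, 6)) = C(16, 15) · C(6, 1) = 16 · 6 = 96. Avoidance count = 74613 − 96 = 74517.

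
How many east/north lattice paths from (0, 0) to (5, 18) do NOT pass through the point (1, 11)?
Number of paths = 29689

Total paths from (0, 0) to (5, 18): C(23, 5) = 33649. Paths through (1, 11): (paths (0, 0) → (1, 11)) × (paths (1, 11) → (5, 18)) = C(12, 1) · C(11, 4) = 12 · 330 = 3960. Avoidance count = 33649 − 3960 = 29689.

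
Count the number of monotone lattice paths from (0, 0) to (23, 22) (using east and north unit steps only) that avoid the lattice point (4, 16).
Number of paths = 4115857314300

Total paths from (0, 0) to (23, 22): C(45, 23) = 4116715363800. Paths through (4, 16): (paths (0, 0) → (4, 16)) × (paths (4, 16) → (23, 22)) = C(20, 4) · C(25, 19) = 4845 · 177100 = 858049500. Avoidance count = 4116715363800 − 858049500 = 4115857314300.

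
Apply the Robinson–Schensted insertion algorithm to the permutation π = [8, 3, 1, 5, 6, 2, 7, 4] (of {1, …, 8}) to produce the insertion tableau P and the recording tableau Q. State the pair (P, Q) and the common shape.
P = [1, 2, 4, 7] / [3, 5, 6] / [8];  Q = [1, 4, 5, 7] / [2, 6, 8] / [3];  common shape = (4, 3, 1)

Row-insert the values π_1, π_2, … into P one at a time, bumping the leftmost entry strictly greater than the inserted value down to the next row. The recording tableau Q records, in position (i, j), the step at which that cell was added to P.
  Insert 8 (step 1): P = [8];  Q = [1]
  Insert 3 (step 2): P = [3] / [8];  Q = [1] / [2]
  Insert 1 (step 3): P = [1] / [3] / [8];  Q = [1] / [2] / [3]
  Insert 5 (step 4): P = [1, 5] / [3] / [8];  Q = [1, 4] / [2] / [3]
  Insert 6 (step 5): P = [1, 5, 6] / [3] / [8];  Q = [1, 4, 5] / [2] / [3]
  Insert 2 (step 6): P = [1, 2, 6] / [3, 5] / [8];  Q = [1, 4, 5] / [2, 6] / [3]
  Insert 7 (step 7): P = [1, 2, 6, 7] / [3, 5] / [8];  Q = [1, 4, 5, 7] / [2, 6] / [3]
  Insert 4 (step 8): P = [1, 2, 4, 7] / [3, 5, 6] / [8];  Q = [1, 4, 5, 7] / [2, 6, 8] / [3]
Final shape: (4, 3, 1).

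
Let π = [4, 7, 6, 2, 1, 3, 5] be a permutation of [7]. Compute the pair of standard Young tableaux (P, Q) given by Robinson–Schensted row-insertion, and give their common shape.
P = [1, 3, 5] / [2, 6] / [4] / [7];  Q = [1, 2, 7] / [3, 6] / [4] / [5];  common shape = (3, 2, 1, 1)

Row-insert the values π_1, π_2, … into P one at a time, bumping the leftmost entry strictly greater than the inserted value down to the next row. The recording tableau Q records, in position (i, j), the step at which that cell was added to P.
  Insert 4 (step 1): P = [4];  Q = [1]
  Insert 7 (step 2): P = [4, 7];  Q = [1, 2]
  Insert 6 (step 3): P = [4, 6] / [7];  Q = [1, 2] / [3]
  Insert 2 (step 4): P = [2, 6] / [4] / [7];  Q = [1, 2] / [3] / [4]
  Insert 1 (step 5): P = [1, 6] / [2] / [4] / [7];  Q = [1, 2] / [3] / [4] / [5]
  Insert 3 (step 6): P = [1, 3] / [2, 6] / [4] / [7];  Q = [1, 2] / [3, 6] / [4] / [5]
  Insert 5 (step 7): P = [1, 3, 5] / [2, 6] / [4] / [7];  Q = [1, 2, 7] / [3, 6] / [4] / [5]
Final shape: (3, 2, 1, 1).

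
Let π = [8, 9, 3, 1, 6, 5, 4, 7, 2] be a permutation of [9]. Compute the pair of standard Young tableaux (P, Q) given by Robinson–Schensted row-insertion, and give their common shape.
P = [1, 2, 7] / [3, 4] / [5, 9] / [6] / [8];  Q = [1, 2, 8] / [3, 5] / [4, 6] / [7] / [9];  common shape = (3, 2, 2, 1, 1)

Row-insert the values π_1, π_2, … into P one at a time, bumping the leftmost entry strictly greater than the inserted value down to the next row. The recording tableau Q records, in position (i, j), the step at which that cell was added to P.
  Insert 8 (step 1): P = [8];  Q = [1]
  Insert 9 (step 2): P = [8, 9];  Q = [1, 2]
  Insert 3 (step 3): P = [3, 9] / [8];  Q = [1, 2] / [3]
  Insert 1 (step 4): P = [1, 9] / [3] / [8];  Q = [1, 2] / [3] / [4]
  Insert 6 (step 5): P = [1, 6] / [3, 9] / [8];  Q = [1, 2] / [3, 5] / [4]
  Insert 5 (step 6): P = [1, 5] / [3, 6] / [8, 9];  Q = [1, 2] / [3, 5] / [4, 6]
  Insert 4 (step 7): P = [1, 4] / [3, 5] / [6, 9] / [8];  Q = [1, 2] / [3, 5] / [4, 6] / [7]
  Insert 7 (step 8): P = [1, 4, 7] / [3, 5] / [6, 9] / [8];  Q = [1, 2, 8] / [3, 5] / [4, 6] / [7]
  Insert 2 (step 9): P = [1, 2, 7] / [3, 4] / [5, 9] / [6] / [8];  Q = [1, 2, 8] / [3, 5] / [4, 6] / [7] / [9]
Final shape: (3, 2, 2, 1, 1).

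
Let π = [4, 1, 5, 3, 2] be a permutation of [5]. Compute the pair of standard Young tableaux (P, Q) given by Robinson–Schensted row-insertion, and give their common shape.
P = [1, 2] / [3, 5] / [4];  Q = [1, 3] / [2, 4] / [5];  common shape = (2, 2, 1)

Row-insert the values π_1, π_2, … into P one at a time, bumping the leftmost entry strictly greater than the inserted value down to the next row. The recording tableau Q records, in position (i, j), the step at which that cell was added to P.
  Insert 4 (step 1): P = [4];  Q = [1]
  Insert 1 (step 2): P = [1] / [4];  Q = [1] / [2]
  Insert 5 (step 3): P = [1, 5] / [4];  Q = [1, 3] / [2]
  Insert 3 (step 4): P = [1, 3] / [4, 5];  Q = [1, 3] / [2, 4]
  Insert 2 (step 5): P = [1, 2] / [3, 5] / [4];  Q = [1, 3] / [2, 4] / [5]
Final shape: (2, 2, 1).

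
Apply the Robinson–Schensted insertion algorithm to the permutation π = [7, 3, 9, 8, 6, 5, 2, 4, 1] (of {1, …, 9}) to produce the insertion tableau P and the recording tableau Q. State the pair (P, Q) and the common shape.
P = [1, 4] / [2, 5] / [3, 8] / [6] / [7] / [9];  Q = [1, 3] / [2, 4] / [5, 8] / [6] / [7] / [9];  common shape = (2, 2, 2, 1, 1, 1)

Row-insert the values π_1, π_2, … into P one at a time, bumping the leftmost entry strictly greater than the inserted value down to the next row. The recording tableau Q records, in position (i, j), the step at which that cell was added to P.
  Insert 7 (step 1): P = [7];  Q = [1]
  Insert 3 (step 2): P = [3] / [7];  Q = [1] / [2]
  Insert 9 (step 3): P = [3, 9] / [7];  Q = [1, 3] / [2]
  Insert 8 (step 4): P = [3, 8] / [7, 9];  Q = [1, 3] / [2, 4]
  Insert 6 (step 5): P = [3, 6] / [7, 8] / [9];  Q = [1, 3] / [2, 4] / [5]
  Insert 5 (step 6): P = [3, 5] / [6, 8] / [7] / [9];  Q = [1, 3] / [2, 4] / [5] / [6]
  Insert 2 (step 7): P = [2, 5] / [3, 8] / [6] / [7] / [9];  Q = [1, 3] / [2, 4] / [5] / [6] / [7]
  Insert 4 (step 8): P = [2, 4] / [3, 5] / [6, 8] / [7] / [9];  Q = [1, 3] / [2, 4] / [5, 8] / [6] / [7]
  Insert 1 (step 9): P = [1, 4] / [2, 5] / [3, 8] / [6] / [7] / [9];  Q = [1, 3] / [2, 4] / [5, 8] / [6] / [7] / [9]
Final shape: (2, 2, 2, 1, 1, 1).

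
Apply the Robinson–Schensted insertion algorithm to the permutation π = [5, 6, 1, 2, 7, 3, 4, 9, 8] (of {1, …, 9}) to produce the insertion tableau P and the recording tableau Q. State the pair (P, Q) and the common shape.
P = [1, 2, 3, 4, 8] / [5, 6, 7, 9];  Q = [1, 2, 5, 7, 8] / [3, 4, 6, 9];  common shape = (5, 4)

Row-insert the values π_1, π_2, … into P one at a time, bumping the leftmost entry strictly greater than the inserted value down to the next row. The recording tableau Q records, in position (i, j), the step at which that cell was added to P.
  Insert 5 (step 1): P = [5];  Q = [1]
  Insert 6 (step 2): P = [5, 6];  Q = [1, 2]
  Insert 1 (step 3): P = [1, 6] / [5];  Q = [1, 2] / [3]
  Insert 2 (step 4): P = [1, 2] / [5, 6];  Q = [1, 2] / [3, 4]
  Insert 7 (step 5): P = [1, 2, 7] / [5, 6];  Q = [1, 2, 5] / [3, 4]
  Insert 3 (step 6): P = [1, 2, 3] / [5, 6, 7];  Q = [1, 2, 5] / [3, 4, 6]
  Insert 4 (step 7): P = [1, 2, 3, 4] / [5, 6, 7];  Q = [1, 2, 5, 7] / [3, 4, 6]
  Insert 9 (step 8): P = [1, 2, 3, 4, 9] / [5, 6, 7];  Q = [1, 2, 5, 7, 8] / [3, 4, 6]
  Insert 8 (step 9): P = [1, 2, 3, 4, 8] / [5, 6, 7, 9];  Q = [1, 2, 5, 7, 8] / [3, 4, 6, 9]
Final shape: (5, 4).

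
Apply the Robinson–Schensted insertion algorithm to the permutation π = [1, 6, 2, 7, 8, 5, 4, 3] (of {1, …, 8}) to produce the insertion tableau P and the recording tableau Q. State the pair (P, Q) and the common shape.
P = [1, 2, 3, 8] / [4, 7] / [5] / [6];  Q = [1, 2, 4, 5] / [3, 6] / [7] / [8];  common shape = (4, 2, 1, 1)

Row-insert the values π_1, π_2, … into P one at a time, bumping the leftmost entry strictly greater than the inserted value down to the next row. The recording tableau Q records, in position (i, j), the step at which that cell was added to P.
  Insert 1 (step 1): P = [1];  Q = [1]
  Insert 6 (step 2): P = [1, 6];  Q = [1, 2]
  Insert 2 (step 3): P = [1, 2] / [6];  Q = [1, 2] / [3]
  Insert 7 (step 4): P = [1, 2, 7] / [6];  Q = [1, 2, 4] / [3]
  Insert 8 (step 5): P = [1, 2, 7, 8] / [6];  Q = [1, 2, 4, 5] / [3]
  Insert 5 (step 6): P = [1, 2, 5, 8] / [6, 7];  Q = [1, 2, 4, 5] / [3, 6]
  Insert 4 (step 7): P = [1, 2, 4, 8] / [5, 7] / [6];  Q = [1, 2, 4, 5] / [3, 6] / [7]
  Insert 3 (step 8): P = [1, 2, 3, 8] / [4, 7] / [5] / [6];  Q = [1, 2, 4, 5] / [3, 6] / [7] / [8]
Final shape: (4, 2, 1, 1).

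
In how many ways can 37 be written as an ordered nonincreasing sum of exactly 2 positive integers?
p(37, 2 parts) = 18

Partitions of n into exactly k parts are in bijection with partitions of n − k into at most k parts (subtract 1 from each part). So p(37, exactly 2) = p(35, parts ≤ 2). Computing via the recurrence p(m, j) = p(m, j−1) + p(m−j, j) gives 18.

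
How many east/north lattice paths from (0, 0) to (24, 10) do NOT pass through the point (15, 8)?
Number of paths = 104160870

Total paths from (0, 0) to (24, 10): C(34, 24) = 131128140. Paths through (15, 8): (paths (0, 0) → (15, 8)) × (paths (15, 8) → (24, 10)) = C(23, 15) · C(11, 9) = 490314 · 55 = 26967270. Avoidance count = 131128140 − 26967270 = 104160870.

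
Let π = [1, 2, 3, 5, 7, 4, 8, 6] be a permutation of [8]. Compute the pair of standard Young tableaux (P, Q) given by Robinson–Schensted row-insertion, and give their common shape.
P = [1, 2, 3, 4, 6, 8] / [5, 7];  Q = [1, 2, 3, 4, 5, 7] / [6, 8];  common shape = (6, 2)

Row-insert the values π_1, π_2, … into P one at a time, bumping the leftmost entry strictly greater than the inserted value down to the next row. The recording tableau Q records, in position (i, j), the step at which that cell was added to P.
  Insert 1 (step 1): P = [1];  Q = [1]
  Insert 2 (step 2): P = [1, 2];  Q = [1, 2]
  Insert 3 (step 3): P = [1, 2, 3];  Q = [1, 2, 3]
  Insert 5 (step 4): P = [1, 2, 3, 5];  Q = [1, 2, 3, 4]
  Insert 7 (step 5): P = [1, 2, 3, 5, 7];  Q = [1, 2, 3, 4, 5]
  Insert 4 (step 6): P = [1, 2, 3, 4, 7] / [5];  Q = [1, 2, 3, 4, 5] / [6]
  Insert 8 (step 7): P = [1, 2, 3, 4, 7, 8] / [5];  Q = [1, 2, 3, 4, 5, 7] / [6]
  Insert 6 (step 8): P = [1, 2, 3, 4, 6, 8] / [5, 7];  Q = [1, 2, 3, 4, 5, 7] / [6, 8]
Final shape: (6, 2).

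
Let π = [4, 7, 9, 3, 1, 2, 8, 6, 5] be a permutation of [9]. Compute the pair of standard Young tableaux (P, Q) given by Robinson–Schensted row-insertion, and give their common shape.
P = [1, 2, 5] / [3, 6, 8] / [4, 7] / [9];  Q = [1, 2, 3] / [4, 6, 7] / [5, 8] / [9];  common shape = (3, 3, 2, 1)

Row-insert the values π_1, π_2, … into P one at a time, bumping the leftmost entry strictly greater than the inserted value down to the next row. The recording tableau Q records, in position (i, j), the step at which that cell was added to P.
  Insert 4 (step 1): P = [4];  Q = [1]
  Insert 7 (step 2): P = [4, 7];  Q = [1, 2]
  Insert 9 (step 3): P = [4, 7, 9];  Q = [1, 2, 3]
  Insert 3 (step 4): P = [3, 7, 9] / [4];  Q = [1, 2, 3] / [4]
  Insert 1 (step 5): P = [1, 7, 9] / [3] / [4];  Q = [1, 2, 3] / [4] / [5]
  Insert 2 (step 6): P = [1, 2, 9] / [3, 7] / [4];  Q = [1, 2, 3] / [4, 6] / [5]
  Insert 8 (step 7): P = [1, 2, 8] / [3, 7, 9] / [4];  Q = [1, 2, 3] / [4, 6, 7] / [5]
  Insert 6 (step 8): P = [1, 2, 6] / [3, 7, 8] / [4, 9];  Q = [1, 2, 3] / [4, 6, 7] / [5, 8]
  Insert 5 (step 9): P = [1, 2, 5] / [3, 6, 8] / [4, 7] / [9];  Q = [1, 2, 3] / [4, 6, 7] / [5, 8] / [9]
Final shape: (3, 3, 2, 1).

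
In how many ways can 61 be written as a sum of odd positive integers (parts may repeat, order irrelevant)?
p_odd(61) = 12076

Enumerate partitions using only odd parts via the recurrence o(n, m) = o(n, m−2) + o(n−m, m) over odd m, starting from the largest odd part ≤ n. This gives p_odd(61) = 12076. (Euler's theorem: equals the count of distinct-part partitions.)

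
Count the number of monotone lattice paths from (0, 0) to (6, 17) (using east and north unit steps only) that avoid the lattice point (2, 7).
Number of paths = 64911

Total paths from (0, 0) to (6, 17): C(23, 6) = 100947. Paths through (2, 7): (paths (0, 0) → (2, 7)) × (paths (2, 7) → (6, 17)) = C(9, 2) · C(14, 4) = 36 · 1001 = 36036. Avoidance count = 100947 − 36036 = 64911.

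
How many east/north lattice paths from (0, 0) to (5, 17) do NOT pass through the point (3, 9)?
Number of paths = 16434

Total paths from (0, 0) to (5, 17): C(22, 5) = 26334. Paths through (3, 9): (paths (0, 0) → (3, 9)) × (paths (3, 9) → (5, 17)) = C(12, 3) · C(10, 2) = 220 · 45 = 9900. Avoidance count = 26334 − 9900 = 16434.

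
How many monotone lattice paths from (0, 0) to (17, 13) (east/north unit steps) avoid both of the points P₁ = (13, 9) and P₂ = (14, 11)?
Number of paths = 55289050

Inclusion–exclusion. Total paths: C(30, 17) = 119759850. Through P₁: C(22, 13)·C(8, 4) = 34819400. Through P₂: C(25, 14)·C(5, 3) = 44574000. Since P₁ is strictly southwest of P₂, a monotone path through both must visit P₁ then P₂; paths through both = C(22, 13)·C(3, 1)·C(5, 3) = 14922600. Avoid both = 119759850 − 34819400 − 44574000 + 14922600 = 55289050.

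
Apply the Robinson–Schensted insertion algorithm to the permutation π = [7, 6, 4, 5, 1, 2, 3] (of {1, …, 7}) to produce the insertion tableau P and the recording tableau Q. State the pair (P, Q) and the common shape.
P = [1, 2, 3] / [4, 5] / [6] / [7];  Q = [1, 4, 7] / [2, 6] / [3] / [5];  common shape = (3, 2, 1, 1)

Row-insert the values π_1, π_2, … into P one at a time, bumping the leftmost entry strictly greater than the inserted value down to the next row. The recording tableau Q records, in position (i, j), the step at which that cell was added to P.
  Insert 7 (step 1): P = [7];  Q = [1]
  Insert 6 (step 2): P = [6] / [7];  Q = [1] / [2]
  Insert 4 (step 3): P = [4] / [6] / [7];  Q = [1] / [2] / [3]
  Insert 5 (step 4): P = [4, 5] / [6] / [7];  Q = [1, 4] / [2] / [3]
  Insert 1 (step 5): P = [1, 5] / [4] / [6] / [7];  Q = [1, 4] / [2] / [3] / [5]
  Insert 2 (step 6): P = [1, 2] / [4, 5] / [6] / [7];  Q = [1, 4] / [2, 6] / [3] / [5]
  Insert 3 (step 7): P = [1, 2, 3] / [4, 5] / [6] / [7];  Q = [1, 4, 7] / [2, 6] / [3] / [5]
Final shape: (3, 2, 1, 1).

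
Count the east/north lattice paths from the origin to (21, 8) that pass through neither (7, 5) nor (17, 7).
Number of paths = 2284425

Inclusion–exclusion. Total paths: C(29, 21) = 4292145. Through P₁: C(12, 7)·C(17, 14) = 538560. Through P₂: C(24, 17)·C(5, 4) = 1730520. Since P₁ is strictly southwest of P₂, a monotone path through both must visit P₁ then P₂; paths through both = C(12, 7)·C(12, 10)·C(5, 4) = 261360. Avoid both = 4292145 − 538560 − 1730520 + 261360 = 2284425.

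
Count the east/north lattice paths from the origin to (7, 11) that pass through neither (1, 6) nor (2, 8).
Number of paths = 27246

Inclusion–exclusion. Total paths: C(18, 7) = 31824. Through P₁: C(7, 1)·C(11, 6) = 3234. Through P₂: C(10, 2)·C(8, 5) = 2520. Since P₁ is strictly southwest of P₂, a monotone path through both must visit P₁ then P₂; paths through both = C(7, 1)·C(3, 1)·C(8, 5) = 1176. Avoid both = 31824 − 3234 − 2520 + 1176 = 27246.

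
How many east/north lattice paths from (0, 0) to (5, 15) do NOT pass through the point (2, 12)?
Number of paths = 13684

Total paths from (0, 0) to (5, 15): C(20, 5) = 15504. Paths through (2, 12): (paths (0, 0) → (2, 12)) × (paths (2, 12) → (5, 15)) = C(14, 2) · C(6, 3) = 91 · 20 = 1820. Avoidance count = 15504 − 1820 = 13684.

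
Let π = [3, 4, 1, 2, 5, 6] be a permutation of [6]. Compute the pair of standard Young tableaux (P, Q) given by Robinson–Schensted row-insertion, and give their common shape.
P = [1, 2, 5, 6] / [3, 4];  Q = [1, 2, 5, 6] / [3, 4];  common shape = (4, 2)

Row-insert the values π_1, π_2, … into P one at a time, bumping the leftmost entry strictly greater than the inserted value down to the next row. The recording tableau Q records, in position (i, j), the step at which that cell was added to P.
  Insert 3 (step 1): P = [3];  Q = [1]
  Insert 4 (step 2): P = [3, 4];  Q = [1, 2]
  Insert 1 (step 3): P = [1, 4] / [3];  Q = [1, 2] / [3]
  Insert 2 (step 4): P = [1, 2] / [3, 4];  Q = [1, 2] / [3, 4]
  Insert 5 (step 5): P = [1, 2, 5] / [3, 4];  Q = [1, 2, 5] / [3, 4]
  Insert 6 (step 6): P = [1, 2, 5, 6] / [3, 4];  Q = [1, 2, 5, 6] / [3, 4]
Final shape: (4, 2).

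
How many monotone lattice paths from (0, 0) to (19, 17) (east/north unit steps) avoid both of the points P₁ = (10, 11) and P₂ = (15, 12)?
Number of paths = 4908439956

Inclusion–exclusion. Total paths: C(36, 19) = 8597496600. Through P₁: C(21, 10)·C(15, 9) = 1765343580. Through P₂: C(27, 15)·C(9, 4) = 2190366360. Since P₁ is strictly southwest of P₂, a monotone path through both must visit P₁ then P₂; paths through both = C(21, 10)·C(6, 5)·C(9, 4) = 266653296. Avoid both = 8597496600 − 1765343580 − 2190366360 + 266653296 = 4908439956.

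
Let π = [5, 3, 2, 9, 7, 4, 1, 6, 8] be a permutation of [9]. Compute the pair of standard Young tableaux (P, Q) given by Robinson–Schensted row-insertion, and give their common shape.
P = [1, 4, 6, 8] / [2, 7] / [3, 9] / [5];  Q = [1, 4, 8, 9] / [2, 5] / [3, 6] / [7];  common shape = (4, 2, 2, 1)

Row-insert the values π_1, π_2, … into P one at a time, bumping the leftmost entry strictly greater than the inserted value down to the next row. The recording tableau Q records, in position (i, j), the step at which that cell was added to P.
  Insert 5 (step 1): P = [5];  Q = [1]
  Insert 3 (step 2): P = [3] / [5];  Q = [1] / [2]
  Insert 2 (step 3): P = [2] / [3] / [5];  Q = [1] / [2] / [3]
  Insert 9 (step 4): P = [2, 9] / [3] / [5];  Q = [1, 4] / [2] / [3]
  Insert 7 (step 5): P = [2, 7] / [3, 9] / [5];  Q = [1, 4] / [2, 5] / [3]
  Insert 4 (step 6): P = [2, 4] / [3, 7] / [5, 9];  Q = [1, 4] / [2, 5] / [3, 6]
  Insert 1 (step 7): P = [1, 4] / [2, 7] / [3, 9] / [5];  Q = [1, 4] / [2, 5] / [3, 6] / [7]
  Insert 6 (step 8): P = [1, 4, 6] / [2, 7] / [3, 9] / [5];  Q = [1, 4, 8] / [2, 5] / [3, 6] / [7]
  Insert 8 (step 9): P = [1, 4, 6, 8] / [2, 7] / [3, 9] / [5];  Q = [1, 4, 8, 9] / [2, 5] / [3, 6] / [7]
Final shape: (4, 2, 2, 1).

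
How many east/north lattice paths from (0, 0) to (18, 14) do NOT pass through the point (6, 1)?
Number of paths = 435033500

Total paths from (0, 0) to (18, 14): C(32, 18) = 471435600. Paths through (6, 1): (paths (0, 0) → (6, 1)) × (paths (6, 1) → (18, 14)) = C(7, 6) · C(25, 12) = 7 · 5200300 = 36402100. Avoidance count = 471435600 − 36402100 = 435033500.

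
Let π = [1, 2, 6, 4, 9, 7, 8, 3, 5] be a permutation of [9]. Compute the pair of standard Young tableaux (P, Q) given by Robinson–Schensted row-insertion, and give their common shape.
P = [1, 2, 3, 5, 8] / [4, 7] / [6, 9];  Q = [1, 2, 3, 5, 7] / [4, 6] / [8, 9];  common shape = (5, 2, 2)

Row-insert the values π_1, π_2, … into P one at a time, bumping the leftmost entry strictly greater than the inserted value down to the next row. The recording tableau Q records, in position (i, j), the step at which that cell was added to P.
  Insert 1 (step 1): P = [1];  Q = [1]
  Insert 2 (step 2): P = [1, 2];  Q = [1, 2]
  Insert 6 (step 3): P = [1, 2, 6];  Q = [1, 2, 3]
  Insert 4 (step 4): P = [1, 2, 4] / [6];  Q = [1, 2, 3] / [4]
  Insert 9 (step 5): P = [1, 2, 4, 9] / [6];  Q = [1, 2, 3, 5] / [4]
  Insert 7 (step 6): P = [1, 2, 4, 7] / [6, 9];  Q = [1, 2, 3, 5] / [4, 6]
  Insert 8 (step 7): P = [1, 2, 4, 7, 8] / [6, 9];  Q = [1, 2, 3, 5, 7] / [4, 6]
  Insert 3 (step 8): P = [1, 2, 3, 7, 8] / [4, 9] / [6];  Q = [1, 2, 3, 5, 7] / [4, 6] / [8]
  Insert 5 (step 9): P = [1, 2, 3, 5, 8] / [4, 7] / [6, 9];  Q = [1, 2, 3, 5, 7] / [4, 6] / [8, 9]
Final shape: (5, 2, 2).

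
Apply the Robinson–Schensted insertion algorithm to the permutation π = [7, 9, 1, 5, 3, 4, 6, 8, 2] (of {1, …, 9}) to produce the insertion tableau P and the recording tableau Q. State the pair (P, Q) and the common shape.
P = [1, 2, 4, 6, 8] / [3, 9] / [5] / [7];  Q = [1, 2, 6, 7, 8] / [3, 4] / [5] / [9];  common shape = (5, 2, 1, 1)

Row-insert the values π_1, π_2, … into P one at a time, bumping the leftmost entry strictly greater than the inserted value down to the next row. The recording tableau Q records, in position (i, j), the step at which that cell was added to P.
  Insert 7 (step 1): P = [7];  Q = [1]
  Insert 9 (step 2): P = [7, 9];  Q = [1, 2]
  Insert 1 (step 3): P = [1, 9] / [7];  Q = [1, 2] / [3]
  Insert 5 (step 4): P = [1, 5] / [7, 9];  Q = [1, 2] / [3, 4]
  Insert 3 (step 5): P = [1, 3] / [5, 9] / [7];  Q = [1, 2] / [3, 4] / [5]
  Insert 4 (step 6): P = [1, 3, 4] / [5, 9] / [7];  Q = [1, 2, 6] / [3, 4] / [5]
  Insert 6 (step 7): P = [1, 3, 4, 6] / [5, 9] / [7];  Q = [1, 2, 6, 7] / [3, 4] / [5]
  Insert 8 (step 8): P = [1, 3, 4, 6, 8] / [5, 9] / [7];  Q = [1, 2, 6, 7, 8] / [3, 4] / [5]
  Insert 2 (step 9): P = [1, 2, 4, 6, 8] / [3, 9] / [5] / [7];  Q = [1, 2, 6, 7, 8] / [3, 4] / [5] / [9]
Final shape: (5, 2, 1, 1).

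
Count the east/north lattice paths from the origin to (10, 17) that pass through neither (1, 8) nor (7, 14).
Number of paths = 5839425

Inclusion–exclusion. Total paths: C(27, 10) = 8436285. Through P₁: C(9, 1)·C(18, 9) = 437580. Through P₂: C(21, 7)·C(6, 3) = 2325600. Since P₁ is strictly southwest of P₂, a monotone path through both must visit P₁ then P₂; paths through both = C(9, 1)·C(12, 6)·C(6, 3) = 166320. Avoid both = 8436285 − 437580 − 2325600 + 166320 = 5839425.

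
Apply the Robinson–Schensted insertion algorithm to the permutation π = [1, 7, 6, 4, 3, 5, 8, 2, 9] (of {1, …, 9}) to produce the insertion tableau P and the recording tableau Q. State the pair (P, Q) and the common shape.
P = [1, 2, 5, 8, 9] / [3] / [4] / [6] / [7];  Q = [1, 2, 6, 7, 9] / [3] / [4] / [5] / [8];  common shape = (5, 1, 1, 1, 1)

Row-insert the values π_1, π_2, … into P one at a time, bumping the leftmost entry strictly greater than the inserted value down to the next row. The recording tableau Q records, in position (i, j), the step at which that cell was added to P.
  Insert 1 (step 1): P = [1];  Q = [1]
  Insert 7 (step 2): P = [1, 7];  Q = [1, 2]
  Insert 6 (step 3): P = [1, 6] / [7];  Q = [1, 2] / [3]
  Insert 4 (step 4): P = [1, 4] / [6] / [7];  Q = [1, 2] / [3] / [4]
  Insert 3 (step 5): P = [1, 3] / [4] / [6] / [7];  Q = [1, 2] / [3] / [4] / [5]
  Insert 5 (step 6): P = [1, 3, 5] / [4] / [6] / [7];  Q = [1, 2, 6] / [3] / [4] / [5]
  Insert 8 (step 7): P = [1, 3, 5, 8] / [4] / [6] / [7];  Q = [1, 2, 6, 7] / [3] / [4] / [5]
  Insert 2 (step 8): P = [1, 2, 5, 8] / [3] / [4] / [6] / [7];  Q = [1, 2, 6, 7] / [3] / [4] / [5] / [8]
  Insert 9 (step 9): P = [1, 2, 5, 8, 9] / [3] / [4] / [6] / [7];  Q = [1, 2, 6, 7, 9] / [3] / [4] / [5] / [8]
Final shape: (5, 1, 1, 1, 1).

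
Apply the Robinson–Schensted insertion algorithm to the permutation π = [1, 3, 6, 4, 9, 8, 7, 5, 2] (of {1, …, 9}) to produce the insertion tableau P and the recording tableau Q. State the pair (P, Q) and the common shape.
P = [1, 2, 4, 5] / [3, 7] / [6] / [8] / [9];  Q = [1, 2, 3, 5] / [4, 6] / [7] / [8] / [9];  common shape = (4, 2, 1, 1, 1)

Row-insert the values π_1, π_2, … into P one at a time, bumping the leftmost entry strictly greater than the inserted value down to the next row. The recording tableau Q records, in position (i, j), the step at which that cell was added to P.
  Insert 1 (step 1): P = [1];  Q = [1]
  Insert 3 (step 2): P = [1, 3];  Q = [1, 2]
  Insert 6 (step 3): P = [1, 3, 6];  Q = [1, 2, 3]
  Insert 4 (step 4): P = [1, 3, 4] / [6];  Q = [1, 2, 3] / [4]
  Insert 9 (step 5): P = [1, 3, 4, 9] / [6];  Q = [1, 2, 3, 5] / [4]
  Insert 8 (step 6): P = [1, 3, 4, 8] / [6, 9];  Q = [1, 2, 3, 5] / [4, 6]
  Insert 7 (step 7): P = [1, 3, 4, 7] / [6, 8] / [9];  Q = [1, 2, 3, 5] / [4, 6] / [7]
  Insert 5 (step 8): P = [1, 3, 4, 5] / [6, 7] / [8] / [9];  Q = [1, 2, 3, 5] / [4, 6] / [7] / [8]
  Insert 2 (step 9): P = [1, 2, 4, 5] / [3, 7] / [6] / [8] / [9];  Q = [1, 2, 3, 5] / [4, 6] / [7] / [8] / [9]
Final shape: (4, 2, 1, 1, 1).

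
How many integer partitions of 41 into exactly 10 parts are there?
p(41, 10 parts) = 4242

Partitions of n into exactly k parts are in bijection with partitions of n − k into at most k parts (subtract 1 from each part). So p(41, exactly 10) = p(31, parts ≤ 10). Computing via the recurrence p(m, j) = p(m, j−1) + p(m−j, j) gives 4242.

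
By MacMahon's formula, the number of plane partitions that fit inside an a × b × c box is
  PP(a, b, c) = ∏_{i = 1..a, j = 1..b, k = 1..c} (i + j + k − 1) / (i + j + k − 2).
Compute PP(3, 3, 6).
PP(3, 3, 6) = 41580

Evaluate the triple product over i = 1..3, j = 1..3, k = 1..6. The factors are (2/1) · (3/2) · (4/3) · (5/4) · (6/5) · (7/6) · (3/2) · (4/3) · … (54 factors total). The numerators and denominators telescope so the product is an integer; carrying out the multiplication exactly gives PP(3, 3, 6) = 41580.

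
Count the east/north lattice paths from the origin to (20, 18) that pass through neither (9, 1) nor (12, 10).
Number of paths = 25069238790

Inclusion–exclusion. Total paths: C(38, 20) = 33578000610. Through P₁: C(10, 9)·C(28, 11) = 214741800. Through P₂: C(22, 12)·C(16, 8) = 8322334020. Since P₁ is strictly southwest of P₂, a monotone path through both must visit P₁ then P₂; paths through both = C(10, 9)·C(12, 3)·C(16, 8) = 28314000. Avoid both = 33578000610 − 214741800 − 8322334020 + 28314000 = 25069238790.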